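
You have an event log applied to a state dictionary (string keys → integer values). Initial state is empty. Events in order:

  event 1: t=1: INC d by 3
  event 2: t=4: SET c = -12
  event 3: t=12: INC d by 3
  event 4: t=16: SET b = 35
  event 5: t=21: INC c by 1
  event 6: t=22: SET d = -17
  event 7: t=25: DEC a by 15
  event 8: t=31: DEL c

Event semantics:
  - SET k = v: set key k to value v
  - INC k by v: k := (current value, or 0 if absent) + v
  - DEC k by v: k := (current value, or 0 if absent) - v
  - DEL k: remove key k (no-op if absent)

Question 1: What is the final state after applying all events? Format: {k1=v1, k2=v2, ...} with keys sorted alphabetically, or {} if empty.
Answer: {a=-15, b=35, d=-17}

Derivation:
  after event 1 (t=1: INC d by 3): {d=3}
  after event 2 (t=4: SET c = -12): {c=-12, d=3}
  after event 3 (t=12: INC d by 3): {c=-12, d=6}
  after event 4 (t=16: SET b = 35): {b=35, c=-12, d=6}
  after event 5 (t=21: INC c by 1): {b=35, c=-11, d=6}
  after event 6 (t=22: SET d = -17): {b=35, c=-11, d=-17}
  after event 7 (t=25: DEC a by 15): {a=-15, b=35, c=-11, d=-17}
  after event 8 (t=31: DEL c): {a=-15, b=35, d=-17}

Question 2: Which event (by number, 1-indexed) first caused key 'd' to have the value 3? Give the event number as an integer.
Answer: 1

Derivation:
Looking for first event where d becomes 3:
  event 1: d (absent) -> 3  <-- first match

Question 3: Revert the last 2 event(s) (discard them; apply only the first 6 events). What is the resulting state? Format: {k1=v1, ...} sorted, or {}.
Keep first 6 events (discard last 2):
  after event 1 (t=1: INC d by 3): {d=3}
  after event 2 (t=4: SET c = -12): {c=-12, d=3}
  after event 3 (t=12: INC d by 3): {c=-12, d=6}
  after event 4 (t=16: SET b = 35): {b=35, c=-12, d=6}
  after event 5 (t=21: INC c by 1): {b=35, c=-11, d=6}
  after event 6 (t=22: SET d = -17): {b=35, c=-11, d=-17}

Answer: {b=35, c=-11, d=-17}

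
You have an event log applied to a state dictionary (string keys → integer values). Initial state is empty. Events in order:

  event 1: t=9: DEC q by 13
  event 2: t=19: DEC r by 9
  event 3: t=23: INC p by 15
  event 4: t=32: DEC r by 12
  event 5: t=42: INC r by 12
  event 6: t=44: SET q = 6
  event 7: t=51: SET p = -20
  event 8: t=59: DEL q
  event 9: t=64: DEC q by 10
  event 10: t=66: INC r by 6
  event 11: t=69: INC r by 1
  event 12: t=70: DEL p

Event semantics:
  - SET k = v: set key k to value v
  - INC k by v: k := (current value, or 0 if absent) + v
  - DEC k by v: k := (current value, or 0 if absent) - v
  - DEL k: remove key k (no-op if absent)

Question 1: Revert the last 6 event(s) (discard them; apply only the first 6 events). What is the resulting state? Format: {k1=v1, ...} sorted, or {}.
Keep first 6 events (discard last 6):
  after event 1 (t=9: DEC q by 13): {q=-13}
  after event 2 (t=19: DEC r by 9): {q=-13, r=-9}
  after event 3 (t=23: INC p by 15): {p=15, q=-13, r=-9}
  after event 4 (t=32: DEC r by 12): {p=15, q=-13, r=-21}
  after event 5 (t=42: INC r by 12): {p=15, q=-13, r=-9}
  after event 6 (t=44: SET q = 6): {p=15, q=6, r=-9}

Answer: {p=15, q=6, r=-9}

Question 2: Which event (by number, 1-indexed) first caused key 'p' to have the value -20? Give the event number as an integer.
Answer: 7

Derivation:
Looking for first event where p becomes -20:
  event 3: p = 15
  event 4: p = 15
  event 5: p = 15
  event 6: p = 15
  event 7: p 15 -> -20  <-- first match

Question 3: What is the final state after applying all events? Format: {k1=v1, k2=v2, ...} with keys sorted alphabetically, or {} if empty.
  after event 1 (t=9: DEC q by 13): {q=-13}
  after event 2 (t=19: DEC r by 9): {q=-13, r=-9}
  after event 3 (t=23: INC p by 15): {p=15, q=-13, r=-9}
  after event 4 (t=32: DEC r by 12): {p=15, q=-13, r=-21}
  after event 5 (t=42: INC r by 12): {p=15, q=-13, r=-9}
  after event 6 (t=44: SET q = 6): {p=15, q=6, r=-9}
  after event 7 (t=51: SET p = -20): {p=-20, q=6, r=-9}
  after event 8 (t=59: DEL q): {p=-20, r=-9}
  after event 9 (t=64: DEC q by 10): {p=-20, q=-10, r=-9}
  after event 10 (t=66: INC r by 6): {p=-20, q=-10, r=-3}
  after event 11 (t=69: INC r by 1): {p=-20, q=-10, r=-2}
  after event 12 (t=70: DEL p): {q=-10, r=-2}

Answer: {q=-10, r=-2}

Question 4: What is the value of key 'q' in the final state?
Track key 'q' through all 12 events:
  event 1 (t=9: DEC q by 13): q (absent) -> -13
  event 2 (t=19: DEC r by 9): q unchanged
  event 3 (t=23: INC p by 15): q unchanged
  event 4 (t=32: DEC r by 12): q unchanged
  event 5 (t=42: INC r by 12): q unchanged
  event 6 (t=44: SET q = 6): q -13 -> 6
  event 7 (t=51: SET p = -20): q unchanged
  event 8 (t=59: DEL q): q 6 -> (absent)
  event 9 (t=64: DEC q by 10): q (absent) -> -10
  event 10 (t=66: INC r by 6): q unchanged
  event 11 (t=69: INC r by 1): q unchanged
  event 12 (t=70: DEL p): q unchanged
Final: q = -10

Answer: -10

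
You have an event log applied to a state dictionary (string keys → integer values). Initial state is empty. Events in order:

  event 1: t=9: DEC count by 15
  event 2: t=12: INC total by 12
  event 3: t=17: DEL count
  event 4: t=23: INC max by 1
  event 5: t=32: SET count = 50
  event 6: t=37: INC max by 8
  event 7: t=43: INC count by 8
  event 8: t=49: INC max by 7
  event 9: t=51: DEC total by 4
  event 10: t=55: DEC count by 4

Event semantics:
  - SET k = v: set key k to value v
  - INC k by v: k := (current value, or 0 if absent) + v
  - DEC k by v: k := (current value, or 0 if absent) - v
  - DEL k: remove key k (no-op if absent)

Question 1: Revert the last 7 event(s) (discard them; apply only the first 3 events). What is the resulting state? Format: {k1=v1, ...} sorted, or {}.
Answer: {total=12}

Derivation:
Keep first 3 events (discard last 7):
  after event 1 (t=9: DEC count by 15): {count=-15}
  after event 2 (t=12: INC total by 12): {count=-15, total=12}
  after event 3 (t=17: DEL count): {total=12}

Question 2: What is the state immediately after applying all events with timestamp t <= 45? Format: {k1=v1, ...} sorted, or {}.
Answer: {count=58, max=9, total=12}

Derivation:
Apply events with t <= 45 (7 events):
  after event 1 (t=9: DEC count by 15): {count=-15}
  after event 2 (t=12: INC total by 12): {count=-15, total=12}
  after event 3 (t=17: DEL count): {total=12}
  after event 4 (t=23: INC max by 1): {max=1, total=12}
  after event 5 (t=32: SET count = 50): {count=50, max=1, total=12}
  after event 6 (t=37: INC max by 8): {count=50, max=9, total=12}
  after event 7 (t=43: INC count by 8): {count=58, max=9, total=12}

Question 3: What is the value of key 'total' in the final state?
Answer: 8

Derivation:
Track key 'total' through all 10 events:
  event 1 (t=9: DEC count by 15): total unchanged
  event 2 (t=12: INC total by 12): total (absent) -> 12
  event 3 (t=17: DEL count): total unchanged
  event 4 (t=23: INC max by 1): total unchanged
  event 5 (t=32: SET count = 50): total unchanged
  event 6 (t=37: INC max by 8): total unchanged
  event 7 (t=43: INC count by 8): total unchanged
  event 8 (t=49: INC max by 7): total unchanged
  event 9 (t=51: DEC total by 4): total 12 -> 8
  event 10 (t=55: DEC count by 4): total unchanged
Final: total = 8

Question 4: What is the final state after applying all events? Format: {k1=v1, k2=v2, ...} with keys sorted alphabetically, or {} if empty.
Answer: {count=54, max=16, total=8}

Derivation:
  after event 1 (t=9: DEC count by 15): {count=-15}
  after event 2 (t=12: INC total by 12): {count=-15, total=12}
  after event 3 (t=17: DEL count): {total=12}
  after event 4 (t=23: INC max by 1): {max=1, total=12}
  after event 5 (t=32: SET count = 50): {count=50, max=1, total=12}
  after event 6 (t=37: INC max by 8): {count=50, max=9, total=12}
  after event 7 (t=43: INC count by 8): {count=58, max=9, total=12}
  after event 8 (t=49: INC max by 7): {count=58, max=16, total=12}
  after event 9 (t=51: DEC total by 4): {count=58, max=16, total=8}
  after event 10 (t=55: DEC count by 4): {count=54, max=16, total=8}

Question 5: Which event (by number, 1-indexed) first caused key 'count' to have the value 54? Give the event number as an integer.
Looking for first event where count becomes 54:
  event 1: count = -15
  event 2: count = -15
  event 3: count = (absent)
  event 5: count = 50
  event 6: count = 50
  event 7: count = 58
  event 8: count = 58
  event 9: count = 58
  event 10: count 58 -> 54  <-- first match

Answer: 10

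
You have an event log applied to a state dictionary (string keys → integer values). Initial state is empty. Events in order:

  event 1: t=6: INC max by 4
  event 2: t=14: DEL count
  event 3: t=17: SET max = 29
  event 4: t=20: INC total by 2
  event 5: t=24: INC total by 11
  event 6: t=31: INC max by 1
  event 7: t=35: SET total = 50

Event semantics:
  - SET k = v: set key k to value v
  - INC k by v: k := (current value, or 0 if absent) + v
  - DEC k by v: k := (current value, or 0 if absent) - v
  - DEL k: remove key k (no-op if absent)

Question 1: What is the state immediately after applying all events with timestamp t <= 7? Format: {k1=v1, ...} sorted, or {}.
Answer: {max=4}

Derivation:
Apply events with t <= 7 (1 events):
  after event 1 (t=6: INC max by 4): {max=4}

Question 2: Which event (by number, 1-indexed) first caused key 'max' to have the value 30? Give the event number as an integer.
Looking for first event where max becomes 30:
  event 1: max = 4
  event 2: max = 4
  event 3: max = 29
  event 4: max = 29
  event 5: max = 29
  event 6: max 29 -> 30  <-- first match

Answer: 6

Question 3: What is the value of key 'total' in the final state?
Answer: 50

Derivation:
Track key 'total' through all 7 events:
  event 1 (t=6: INC max by 4): total unchanged
  event 2 (t=14: DEL count): total unchanged
  event 3 (t=17: SET max = 29): total unchanged
  event 4 (t=20: INC total by 2): total (absent) -> 2
  event 5 (t=24: INC total by 11): total 2 -> 13
  event 6 (t=31: INC max by 1): total unchanged
  event 7 (t=35: SET total = 50): total 13 -> 50
Final: total = 50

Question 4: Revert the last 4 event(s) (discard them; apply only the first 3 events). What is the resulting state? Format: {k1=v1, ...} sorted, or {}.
Keep first 3 events (discard last 4):
  after event 1 (t=6: INC max by 4): {max=4}
  after event 2 (t=14: DEL count): {max=4}
  after event 3 (t=17: SET max = 29): {max=29}

Answer: {max=29}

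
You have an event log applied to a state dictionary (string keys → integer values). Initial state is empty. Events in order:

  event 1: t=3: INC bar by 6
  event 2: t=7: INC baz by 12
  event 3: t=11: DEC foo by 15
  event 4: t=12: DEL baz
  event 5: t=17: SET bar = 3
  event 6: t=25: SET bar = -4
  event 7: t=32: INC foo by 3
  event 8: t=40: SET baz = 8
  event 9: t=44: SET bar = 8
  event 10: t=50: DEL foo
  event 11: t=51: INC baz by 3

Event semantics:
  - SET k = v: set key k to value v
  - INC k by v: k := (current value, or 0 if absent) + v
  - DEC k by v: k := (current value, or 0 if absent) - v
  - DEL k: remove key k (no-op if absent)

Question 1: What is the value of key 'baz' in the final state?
Track key 'baz' through all 11 events:
  event 1 (t=3: INC bar by 6): baz unchanged
  event 2 (t=7: INC baz by 12): baz (absent) -> 12
  event 3 (t=11: DEC foo by 15): baz unchanged
  event 4 (t=12: DEL baz): baz 12 -> (absent)
  event 5 (t=17: SET bar = 3): baz unchanged
  event 6 (t=25: SET bar = -4): baz unchanged
  event 7 (t=32: INC foo by 3): baz unchanged
  event 8 (t=40: SET baz = 8): baz (absent) -> 8
  event 9 (t=44: SET bar = 8): baz unchanged
  event 10 (t=50: DEL foo): baz unchanged
  event 11 (t=51: INC baz by 3): baz 8 -> 11
Final: baz = 11

Answer: 11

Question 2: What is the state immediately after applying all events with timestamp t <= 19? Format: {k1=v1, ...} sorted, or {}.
Apply events with t <= 19 (5 events):
  after event 1 (t=3: INC bar by 6): {bar=6}
  after event 2 (t=7: INC baz by 12): {bar=6, baz=12}
  after event 3 (t=11: DEC foo by 15): {bar=6, baz=12, foo=-15}
  after event 4 (t=12: DEL baz): {bar=6, foo=-15}
  after event 5 (t=17: SET bar = 3): {bar=3, foo=-15}

Answer: {bar=3, foo=-15}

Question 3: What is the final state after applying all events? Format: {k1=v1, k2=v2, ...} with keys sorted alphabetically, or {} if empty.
  after event 1 (t=3: INC bar by 6): {bar=6}
  after event 2 (t=7: INC baz by 12): {bar=6, baz=12}
  after event 3 (t=11: DEC foo by 15): {bar=6, baz=12, foo=-15}
  after event 4 (t=12: DEL baz): {bar=6, foo=-15}
  after event 5 (t=17: SET bar = 3): {bar=3, foo=-15}
  after event 6 (t=25: SET bar = -4): {bar=-4, foo=-15}
  after event 7 (t=32: INC foo by 3): {bar=-4, foo=-12}
  after event 8 (t=40: SET baz = 8): {bar=-4, baz=8, foo=-12}
  after event 9 (t=44: SET bar = 8): {bar=8, baz=8, foo=-12}
  after event 10 (t=50: DEL foo): {bar=8, baz=8}
  after event 11 (t=51: INC baz by 3): {bar=8, baz=11}

Answer: {bar=8, baz=11}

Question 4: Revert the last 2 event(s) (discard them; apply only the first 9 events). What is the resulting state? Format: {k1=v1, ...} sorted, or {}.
Answer: {bar=8, baz=8, foo=-12}

Derivation:
Keep first 9 events (discard last 2):
  after event 1 (t=3: INC bar by 6): {bar=6}
  after event 2 (t=7: INC baz by 12): {bar=6, baz=12}
  after event 3 (t=11: DEC foo by 15): {bar=6, baz=12, foo=-15}
  after event 4 (t=12: DEL baz): {bar=6, foo=-15}
  after event 5 (t=17: SET bar = 3): {bar=3, foo=-15}
  after event 6 (t=25: SET bar = -4): {bar=-4, foo=-15}
  after event 7 (t=32: INC foo by 3): {bar=-4, foo=-12}
  after event 8 (t=40: SET baz = 8): {bar=-4, baz=8, foo=-12}
  after event 9 (t=44: SET bar = 8): {bar=8, baz=8, foo=-12}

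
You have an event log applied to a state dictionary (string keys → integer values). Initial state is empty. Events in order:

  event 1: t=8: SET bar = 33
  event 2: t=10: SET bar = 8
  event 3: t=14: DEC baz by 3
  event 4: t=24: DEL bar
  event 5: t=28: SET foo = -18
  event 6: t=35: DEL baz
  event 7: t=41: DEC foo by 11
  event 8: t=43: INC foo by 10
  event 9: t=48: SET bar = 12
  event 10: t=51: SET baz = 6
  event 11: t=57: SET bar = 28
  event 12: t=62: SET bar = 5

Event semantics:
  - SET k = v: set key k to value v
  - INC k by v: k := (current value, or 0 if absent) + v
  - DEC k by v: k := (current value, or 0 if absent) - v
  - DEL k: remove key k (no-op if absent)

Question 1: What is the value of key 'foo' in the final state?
Answer: -19

Derivation:
Track key 'foo' through all 12 events:
  event 1 (t=8: SET bar = 33): foo unchanged
  event 2 (t=10: SET bar = 8): foo unchanged
  event 3 (t=14: DEC baz by 3): foo unchanged
  event 4 (t=24: DEL bar): foo unchanged
  event 5 (t=28: SET foo = -18): foo (absent) -> -18
  event 6 (t=35: DEL baz): foo unchanged
  event 7 (t=41: DEC foo by 11): foo -18 -> -29
  event 8 (t=43: INC foo by 10): foo -29 -> -19
  event 9 (t=48: SET bar = 12): foo unchanged
  event 10 (t=51: SET baz = 6): foo unchanged
  event 11 (t=57: SET bar = 28): foo unchanged
  event 12 (t=62: SET bar = 5): foo unchanged
Final: foo = -19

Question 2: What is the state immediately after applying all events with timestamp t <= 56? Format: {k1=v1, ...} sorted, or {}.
Apply events with t <= 56 (10 events):
  after event 1 (t=8: SET bar = 33): {bar=33}
  after event 2 (t=10: SET bar = 8): {bar=8}
  after event 3 (t=14: DEC baz by 3): {bar=8, baz=-3}
  after event 4 (t=24: DEL bar): {baz=-3}
  after event 5 (t=28: SET foo = -18): {baz=-3, foo=-18}
  after event 6 (t=35: DEL baz): {foo=-18}
  after event 7 (t=41: DEC foo by 11): {foo=-29}
  after event 8 (t=43: INC foo by 10): {foo=-19}
  after event 9 (t=48: SET bar = 12): {bar=12, foo=-19}
  after event 10 (t=51: SET baz = 6): {bar=12, baz=6, foo=-19}

Answer: {bar=12, baz=6, foo=-19}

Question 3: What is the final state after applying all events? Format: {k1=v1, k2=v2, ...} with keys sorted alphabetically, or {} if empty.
  after event 1 (t=8: SET bar = 33): {bar=33}
  after event 2 (t=10: SET bar = 8): {bar=8}
  after event 3 (t=14: DEC baz by 3): {bar=8, baz=-3}
  after event 4 (t=24: DEL bar): {baz=-3}
  after event 5 (t=28: SET foo = -18): {baz=-3, foo=-18}
  after event 6 (t=35: DEL baz): {foo=-18}
  after event 7 (t=41: DEC foo by 11): {foo=-29}
  after event 8 (t=43: INC foo by 10): {foo=-19}
  after event 9 (t=48: SET bar = 12): {bar=12, foo=-19}
  after event 10 (t=51: SET baz = 6): {bar=12, baz=6, foo=-19}
  after event 11 (t=57: SET bar = 28): {bar=28, baz=6, foo=-19}
  after event 12 (t=62: SET bar = 5): {bar=5, baz=6, foo=-19}

Answer: {bar=5, baz=6, foo=-19}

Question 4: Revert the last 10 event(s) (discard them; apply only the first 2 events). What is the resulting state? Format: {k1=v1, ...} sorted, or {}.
Answer: {bar=8}

Derivation:
Keep first 2 events (discard last 10):
  after event 1 (t=8: SET bar = 33): {bar=33}
  after event 2 (t=10: SET bar = 8): {bar=8}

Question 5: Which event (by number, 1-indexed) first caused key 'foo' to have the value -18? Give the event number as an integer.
Looking for first event where foo becomes -18:
  event 5: foo (absent) -> -18  <-- first match

Answer: 5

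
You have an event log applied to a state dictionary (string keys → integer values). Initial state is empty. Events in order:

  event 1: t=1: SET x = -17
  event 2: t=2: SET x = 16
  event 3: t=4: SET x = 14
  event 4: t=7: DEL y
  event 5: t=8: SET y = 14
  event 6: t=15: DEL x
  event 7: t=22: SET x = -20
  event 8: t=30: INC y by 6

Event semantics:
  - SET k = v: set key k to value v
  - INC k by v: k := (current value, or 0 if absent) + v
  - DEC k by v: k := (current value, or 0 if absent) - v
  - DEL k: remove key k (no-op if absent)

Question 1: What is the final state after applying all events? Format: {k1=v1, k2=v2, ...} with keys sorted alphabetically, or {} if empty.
Answer: {x=-20, y=20}

Derivation:
  after event 1 (t=1: SET x = -17): {x=-17}
  after event 2 (t=2: SET x = 16): {x=16}
  after event 3 (t=4: SET x = 14): {x=14}
  after event 4 (t=7: DEL y): {x=14}
  after event 5 (t=8: SET y = 14): {x=14, y=14}
  after event 6 (t=15: DEL x): {y=14}
  after event 7 (t=22: SET x = -20): {x=-20, y=14}
  after event 8 (t=30: INC y by 6): {x=-20, y=20}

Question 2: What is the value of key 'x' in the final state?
Answer: -20

Derivation:
Track key 'x' through all 8 events:
  event 1 (t=1: SET x = -17): x (absent) -> -17
  event 2 (t=2: SET x = 16): x -17 -> 16
  event 3 (t=4: SET x = 14): x 16 -> 14
  event 4 (t=7: DEL y): x unchanged
  event 5 (t=8: SET y = 14): x unchanged
  event 6 (t=15: DEL x): x 14 -> (absent)
  event 7 (t=22: SET x = -20): x (absent) -> -20
  event 8 (t=30: INC y by 6): x unchanged
Final: x = -20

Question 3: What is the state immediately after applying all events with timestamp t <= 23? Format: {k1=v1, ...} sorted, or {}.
Apply events with t <= 23 (7 events):
  after event 1 (t=1: SET x = -17): {x=-17}
  after event 2 (t=2: SET x = 16): {x=16}
  after event 3 (t=4: SET x = 14): {x=14}
  after event 4 (t=7: DEL y): {x=14}
  after event 5 (t=8: SET y = 14): {x=14, y=14}
  after event 6 (t=15: DEL x): {y=14}
  after event 7 (t=22: SET x = -20): {x=-20, y=14}

Answer: {x=-20, y=14}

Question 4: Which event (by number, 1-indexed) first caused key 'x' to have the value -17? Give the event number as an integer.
Looking for first event where x becomes -17:
  event 1: x (absent) -> -17  <-- first match

Answer: 1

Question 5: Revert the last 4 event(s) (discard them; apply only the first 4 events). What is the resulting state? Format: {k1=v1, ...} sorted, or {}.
Answer: {x=14}

Derivation:
Keep first 4 events (discard last 4):
  after event 1 (t=1: SET x = -17): {x=-17}
  after event 2 (t=2: SET x = 16): {x=16}
  after event 3 (t=4: SET x = 14): {x=14}
  after event 4 (t=7: DEL y): {x=14}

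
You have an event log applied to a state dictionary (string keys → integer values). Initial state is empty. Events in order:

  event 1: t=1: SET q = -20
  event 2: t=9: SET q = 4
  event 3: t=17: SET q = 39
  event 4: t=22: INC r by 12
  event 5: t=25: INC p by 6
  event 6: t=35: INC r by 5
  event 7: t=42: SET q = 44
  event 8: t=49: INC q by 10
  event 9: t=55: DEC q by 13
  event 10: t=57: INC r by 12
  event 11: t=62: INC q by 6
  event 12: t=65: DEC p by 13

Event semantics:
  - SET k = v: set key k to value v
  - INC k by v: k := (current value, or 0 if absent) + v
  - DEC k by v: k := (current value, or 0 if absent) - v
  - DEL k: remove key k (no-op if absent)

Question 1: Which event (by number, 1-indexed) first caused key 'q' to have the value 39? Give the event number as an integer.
Looking for first event where q becomes 39:
  event 1: q = -20
  event 2: q = 4
  event 3: q 4 -> 39  <-- first match

Answer: 3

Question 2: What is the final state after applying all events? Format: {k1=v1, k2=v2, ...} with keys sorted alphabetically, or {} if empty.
Answer: {p=-7, q=47, r=29}

Derivation:
  after event 1 (t=1: SET q = -20): {q=-20}
  after event 2 (t=9: SET q = 4): {q=4}
  after event 3 (t=17: SET q = 39): {q=39}
  after event 4 (t=22: INC r by 12): {q=39, r=12}
  after event 5 (t=25: INC p by 6): {p=6, q=39, r=12}
  after event 6 (t=35: INC r by 5): {p=6, q=39, r=17}
  after event 7 (t=42: SET q = 44): {p=6, q=44, r=17}
  after event 8 (t=49: INC q by 10): {p=6, q=54, r=17}
  after event 9 (t=55: DEC q by 13): {p=6, q=41, r=17}
  after event 10 (t=57: INC r by 12): {p=6, q=41, r=29}
  after event 11 (t=62: INC q by 6): {p=6, q=47, r=29}
  after event 12 (t=65: DEC p by 13): {p=-7, q=47, r=29}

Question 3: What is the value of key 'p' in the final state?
Track key 'p' through all 12 events:
  event 1 (t=1: SET q = -20): p unchanged
  event 2 (t=9: SET q = 4): p unchanged
  event 3 (t=17: SET q = 39): p unchanged
  event 4 (t=22: INC r by 12): p unchanged
  event 5 (t=25: INC p by 6): p (absent) -> 6
  event 6 (t=35: INC r by 5): p unchanged
  event 7 (t=42: SET q = 44): p unchanged
  event 8 (t=49: INC q by 10): p unchanged
  event 9 (t=55: DEC q by 13): p unchanged
  event 10 (t=57: INC r by 12): p unchanged
  event 11 (t=62: INC q by 6): p unchanged
  event 12 (t=65: DEC p by 13): p 6 -> -7
Final: p = -7

Answer: -7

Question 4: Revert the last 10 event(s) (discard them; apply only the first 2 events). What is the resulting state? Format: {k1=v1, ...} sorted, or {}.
Keep first 2 events (discard last 10):
  after event 1 (t=1: SET q = -20): {q=-20}
  after event 2 (t=9: SET q = 4): {q=4}

Answer: {q=4}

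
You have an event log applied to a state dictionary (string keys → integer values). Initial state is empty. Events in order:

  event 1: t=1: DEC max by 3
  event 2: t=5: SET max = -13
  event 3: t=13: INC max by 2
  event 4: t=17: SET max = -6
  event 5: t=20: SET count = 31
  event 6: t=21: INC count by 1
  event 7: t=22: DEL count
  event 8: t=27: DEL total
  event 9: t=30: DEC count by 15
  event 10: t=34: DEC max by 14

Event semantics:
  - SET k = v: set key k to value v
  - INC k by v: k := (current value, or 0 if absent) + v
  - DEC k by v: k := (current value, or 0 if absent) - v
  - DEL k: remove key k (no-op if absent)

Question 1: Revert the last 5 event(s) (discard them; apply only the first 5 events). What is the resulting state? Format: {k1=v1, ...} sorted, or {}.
Keep first 5 events (discard last 5):
  after event 1 (t=1: DEC max by 3): {max=-3}
  after event 2 (t=5: SET max = -13): {max=-13}
  after event 3 (t=13: INC max by 2): {max=-11}
  after event 4 (t=17: SET max = -6): {max=-6}
  after event 5 (t=20: SET count = 31): {count=31, max=-6}

Answer: {count=31, max=-6}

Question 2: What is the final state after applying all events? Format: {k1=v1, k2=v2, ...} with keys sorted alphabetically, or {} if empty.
  after event 1 (t=1: DEC max by 3): {max=-3}
  after event 2 (t=5: SET max = -13): {max=-13}
  after event 3 (t=13: INC max by 2): {max=-11}
  after event 4 (t=17: SET max = -6): {max=-6}
  after event 5 (t=20: SET count = 31): {count=31, max=-6}
  after event 6 (t=21: INC count by 1): {count=32, max=-6}
  after event 7 (t=22: DEL count): {max=-6}
  after event 8 (t=27: DEL total): {max=-6}
  after event 9 (t=30: DEC count by 15): {count=-15, max=-6}
  after event 10 (t=34: DEC max by 14): {count=-15, max=-20}

Answer: {count=-15, max=-20}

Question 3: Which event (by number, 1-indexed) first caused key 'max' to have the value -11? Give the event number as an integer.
Answer: 3

Derivation:
Looking for first event where max becomes -11:
  event 1: max = -3
  event 2: max = -13
  event 3: max -13 -> -11  <-- first match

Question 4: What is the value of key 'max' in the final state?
Answer: -20

Derivation:
Track key 'max' through all 10 events:
  event 1 (t=1: DEC max by 3): max (absent) -> -3
  event 2 (t=5: SET max = -13): max -3 -> -13
  event 3 (t=13: INC max by 2): max -13 -> -11
  event 4 (t=17: SET max = -6): max -11 -> -6
  event 5 (t=20: SET count = 31): max unchanged
  event 6 (t=21: INC count by 1): max unchanged
  event 7 (t=22: DEL count): max unchanged
  event 8 (t=27: DEL total): max unchanged
  event 9 (t=30: DEC count by 15): max unchanged
  event 10 (t=34: DEC max by 14): max -6 -> -20
Final: max = -20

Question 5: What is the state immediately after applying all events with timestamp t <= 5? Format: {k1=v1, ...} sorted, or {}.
Answer: {max=-13}

Derivation:
Apply events with t <= 5 (2 events):
  after event 1 (t=1: DEC max by 3): {max=-3}
  after event 2 (t=5: SET max = -13): {max=-13}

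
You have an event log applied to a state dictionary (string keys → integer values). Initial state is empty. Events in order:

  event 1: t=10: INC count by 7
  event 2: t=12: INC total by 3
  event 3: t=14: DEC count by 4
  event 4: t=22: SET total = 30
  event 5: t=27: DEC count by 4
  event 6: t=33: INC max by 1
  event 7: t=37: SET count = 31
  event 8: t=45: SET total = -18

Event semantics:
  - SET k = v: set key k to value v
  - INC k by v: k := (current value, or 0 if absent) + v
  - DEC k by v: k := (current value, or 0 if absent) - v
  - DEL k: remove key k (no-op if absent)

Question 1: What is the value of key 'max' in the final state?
Track key 'max' through all 8 events:
  event 1 (t=10: INC count by 7): max unchanged
  event 2 (t=12: INC total by 3): max unchanged
  event 3 (t=14: DEC count by 4): max unchanged
  event 4 (t=22: SET total = 30): max unchanged
  event 5 (t=27: DEC count by 4): max unchanged
  event 6 (t=33: INC max by 1): max (absent) -> 1
  event 7 (t=37: SET count = 31): max unchanged
  event 8 (t=45: SET total = -18): max unchanged
Final: max = 1

Answer: 1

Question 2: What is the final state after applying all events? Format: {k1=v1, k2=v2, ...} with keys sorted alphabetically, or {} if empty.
  after event 1 (t=10: INC count by 7): {count=7}
  after event 2 (t=12: INC total by 3): {count=7, total=3}
  after event 3 (t=14: DEC count by 4): {count=3, total=3}
  after event 4 (t=22: SET total = 30): {count=3, total=30}
  after event 5 (t=27: DEC count by 4): {count=-1, total=30}
  after event 6 (t=33: INC max by 1): {count=-1, max=1, total=30}
  after event 7 (t=37: SET count = 31): {count=31, max=1, total=30}
  after event 8 (t=45: SET total = -18): {count=31, max=1, total=-18}

Answer: {count=31, max=1, total=-18}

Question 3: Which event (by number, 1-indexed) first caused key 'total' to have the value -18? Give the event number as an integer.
Looking for first event where total becomes -18:
  event 2: total = 3
  event 3: total = 3
  event 4: total = 30
  event 5: total = 30
  event 6: total = 30
  event 7: total = 30
  event 8: total 30 -> -18  <-- first match

Answer: 8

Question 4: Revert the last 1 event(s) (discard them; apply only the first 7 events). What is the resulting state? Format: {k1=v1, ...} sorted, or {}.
Answer: {count=31, max=1, total=30}

Derivation:
Keep first 7 events (discard last 1):
  after event 1 (t=10: INC count by 7): {count=7}
  after event 2 (t=12: INC total by 3): {count=7, total=3}
  after event 3 (t=14: DEC count by 4): {count=3, total=3}
  after event 4 (t=22: SET total = 30): {count=3, total=30}
  after event 5 (t=27: DEC count by 4): {count=-1, total=30}
  after event 6 (t=33: INC max by 1): {count=-1, max=1, total=30}
  after event 7 (t=37: SET count = 31): {count=31, max=1, total=30}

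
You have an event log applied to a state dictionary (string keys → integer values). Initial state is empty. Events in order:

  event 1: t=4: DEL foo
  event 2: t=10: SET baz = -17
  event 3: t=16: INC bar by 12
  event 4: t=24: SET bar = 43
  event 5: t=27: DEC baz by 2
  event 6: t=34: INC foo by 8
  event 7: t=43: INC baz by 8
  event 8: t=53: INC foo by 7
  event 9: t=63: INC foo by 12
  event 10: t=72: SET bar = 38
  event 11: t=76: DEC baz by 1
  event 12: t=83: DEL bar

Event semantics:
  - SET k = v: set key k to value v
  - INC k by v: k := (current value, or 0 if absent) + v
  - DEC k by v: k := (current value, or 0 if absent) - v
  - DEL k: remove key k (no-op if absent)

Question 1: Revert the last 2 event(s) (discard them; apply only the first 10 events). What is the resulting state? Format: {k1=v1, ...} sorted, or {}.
Answer: {bar=38, baz=-11, foo=27}

Derivation:
Keep first 10 events (discard last 2):
  after event 1 (t=4: DEL foo): {}
  after event 2 (t=10: SET baz = -17): {baz=-17}
  after event 3 (t=16: INC bar by 12): {bar=12, baz=-17}
  after event 4 (t=24: SET bar = 43): {bar=43, baz=-17}
  after event 5 (t=27: DEC baz by 2): {bar=43, baz=-19}
  after event 6 (t=34: INC foo by 8): {bar=43, baz=-19, foo=8}
  after event 7 (t=43: INC baz by 8): {bar=43, baz=-11, foo=8}
  after event 8 (t=53: INC foo by 7): {bar=43, baz=-11, foo=15}
  after event 9 (t=63: INC foo by 12): {bar=43, baz=-11, foo=27}
  after event 10 (t=72: SET bar = 38): {bar=38, baz=-11, foo=27}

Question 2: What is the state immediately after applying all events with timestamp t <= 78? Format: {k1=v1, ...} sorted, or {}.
Apply events with t <= 78 (11 events):
  after event 1 (t=4: DEL foo): {}
  after event 2 (t=10: SET baz = -17): {baz=-17}
  after event 3 (t=16: INC bar by 12): {bar=12, baz=-17}
  after event 4 (t=24: SET bar = 43): {bar=43, baz=-17}
  after event 5 (t=27: DEC baz by 2): {bar=43, baz=-19}
  after event 6 (t=34: INC foo by 8): {bar=43, baz=-19, foo=8}
  after event 7 (t=43: INC baz by 8): {bar=43, baz=-11, foo=8}
  after event 8 (t=53: INC foo by 7): {bar=43, baz=-11, foo=15}
  after event 9 (t=63: INC foo by 12): {bar=43, baz=-11, foo=27}
  after event 10 (t=72: SET bar = 38): {bar=38, baz=-11, foo=27}
  after event 11 (t=76: DEC baz by 1): {bar=38, baz=-12, foo=27}

Answer: {bar=38, baz=-12, foo=27}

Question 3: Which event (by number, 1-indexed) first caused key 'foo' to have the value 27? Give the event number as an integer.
Answer: 9

Derivation:
Looking for first event where foo becomes 27:
  event 6: foo = 8
  event 7: foo = 8
  event 8: foo = 15
  event 9: foo 15 -> 27  <-- first match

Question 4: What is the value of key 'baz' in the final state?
Answer: -12

Derivation:
Track key 'baz' through all 12 events:
  event 1 (t=4: DEL foo): baz unchanged
  event 2 (t=10: SET baz = -17): baz (absent) -> -17
  event 3 (t=16: INC bar by 12): baz unchanged
  event 4 (t=24: SET bar = 43): baz unchanged
  event 5 (t=27: DEC baz by 2): baz -17 -> -19
  event 6 (t=34: INC foo by 8): baz unchanged
  event 7 (t=43: INC baz by 8): baz -19 -> -11
  event 8 (t=53: INC foo by 7): baz unchanged
  event 9 (t=63: INC foo by 12): baz unchanged
  event 10 (t=72: SET bar = 38): baz unchanged
  event 11 (t=76: DEC baz by 1): baz -11 -> -12
  event 12 (t=83: DEL bar): baz unchanged
Final: baz = -12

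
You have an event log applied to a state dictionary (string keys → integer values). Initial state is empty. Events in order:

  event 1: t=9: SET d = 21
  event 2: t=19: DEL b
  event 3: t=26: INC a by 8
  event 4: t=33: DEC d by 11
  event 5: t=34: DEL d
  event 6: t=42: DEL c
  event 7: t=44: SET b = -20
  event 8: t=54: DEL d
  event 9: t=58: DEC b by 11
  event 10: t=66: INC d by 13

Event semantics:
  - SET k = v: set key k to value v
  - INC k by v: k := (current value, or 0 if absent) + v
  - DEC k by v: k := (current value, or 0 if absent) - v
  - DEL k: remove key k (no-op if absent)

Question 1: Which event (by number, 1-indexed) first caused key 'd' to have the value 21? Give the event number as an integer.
Answer: 1

Derivation:
Looking for first event where d becomes 21:
  event 1: d (absent) -> 21  <-- first match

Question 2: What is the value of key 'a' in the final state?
Track key 'a' through all 10 events:
  event 1 (t=9: SET d = 21): a unchanged
  event 2 (t=19: DEL b): a unchanged
  event 3 (t=26: INC a by 8): a (absent) -> 8
  event 4 (t=33: DEC d by 11): a unchanged
  event 5 (t=34: DEL d): a unchanged
  event 6 (t=42: DEL c): a unchanged
  event 7 (t=44: SET b = -20): a unchanged
  event 8 (t=54: DEL d): a unchanged
  event 9 (t=58: DEC b by 11): a unchanged
  event 10 (t=66: INC d by 13): a unchanged
Final: a = 8

Answer: 8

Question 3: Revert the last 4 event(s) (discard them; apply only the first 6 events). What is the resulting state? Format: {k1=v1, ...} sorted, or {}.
Keep first 6 events (discard last 4):
  after event 1 (t=9: SET d = 21): {d=21}
  after event 2 (t=19: DEL b): {d=21}
  after event 3 (t=26: INC a by 8): {a=8, d=21}
  after event 4 (t=33: DEC d by 11): {a=8, d=10}
  after event 5 (t=34: DEL d): {a=8}
  after event 6 (t=42: DEL c): {a=8}

Answer: {a=8}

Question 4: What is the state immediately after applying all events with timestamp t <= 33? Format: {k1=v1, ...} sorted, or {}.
Apply events with t <= 33 (4 events):
  after event 1 (t=9: SET d = 21): {d=21}
  after event 2 (t=19: DEL b): {d=21}
  after event 3 (t=26: INC a by 8): {a=8, d=21}
  after event 4 (t=33: DEC d by 11): {a=8, d=10}

Answer: {a=8, d=10}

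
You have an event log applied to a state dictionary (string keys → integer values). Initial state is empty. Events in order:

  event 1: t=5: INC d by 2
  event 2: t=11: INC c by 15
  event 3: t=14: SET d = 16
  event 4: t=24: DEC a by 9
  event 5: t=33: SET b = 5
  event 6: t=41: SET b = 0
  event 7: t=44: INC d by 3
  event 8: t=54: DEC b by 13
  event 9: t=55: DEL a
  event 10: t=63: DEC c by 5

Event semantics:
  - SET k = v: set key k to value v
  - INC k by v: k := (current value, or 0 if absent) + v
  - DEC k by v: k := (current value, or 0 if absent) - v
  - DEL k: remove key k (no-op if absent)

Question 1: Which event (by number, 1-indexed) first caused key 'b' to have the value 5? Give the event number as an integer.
Answer: 5

Derivation:
Looking for first event where b becomes 5:
  event 5: b (absent) -> 5  <-- first match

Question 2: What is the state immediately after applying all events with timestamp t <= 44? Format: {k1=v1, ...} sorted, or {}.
Answer: {a=-9, b=0, c=15, d=19}

Derivation:
Apply events with t <= 44 (7 events):
  after event 1 (t=5: INC d by 2): {d=2}
  after event 2 (t=11: INC c by 15): {c=15, d=2}
  after event 3 (t=14: SET d = 16): {c=15, d=16}
  after event 4 (t=24: DEC a by 9): {a=-9, c=15, d=16}
  after event 5 (t=33: SET b = 5): {a=-9, b=5, c=15, d=16}
  after event 6 (t=41: SET b = 0): {a=-9, b=0, c=15, d=16}
  after event 7 (t=44: INC d by 3): {a=-9, b=0, c=15, d=19}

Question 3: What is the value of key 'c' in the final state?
Track key 'c' through all 10 events:
  event 1 (t=5: INC d by 2): c unchanged
  event 2 (t=11: INC c by 15): c (absent) -> 15
  event 3 (t=14: SET d = 16): c unchanged
  event 4 (t=24: DEC a by 9): c unchanged
  event 5 (t=33: SET b = 5): c unchanged
  event 6 (t=41: SET b = 0): c unchanged
  event 7 (t=44: INC d by 3): c unchanged
  event 8 (t=54: DEC b by 13): c unchanged
  event 9 (t=55: DEL a): c unchanged
  event 10 (t=63: DEC c by 5): c 15 -> 10
Final: c = 10

Answer: 10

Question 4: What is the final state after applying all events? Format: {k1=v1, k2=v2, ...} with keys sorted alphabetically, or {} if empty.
  after event 1 (t=5: INC d by 2): {d=2}
  after event 2 (t=11: INC c by 15): {c=15, d=2}
  after event 3 (t=14: SET d = 16): {c=15, d=16}
  after event 4 (t=24: DEC a by 9): {a=-9, c=15, d=16}
  after event 5 (t=33: SET b = 5): {a=-9, b=5, c=15, d=16}
  after event 6 (t=41: SET b = 0): {a=-9, b=0, c=15, d=16}
  after event 7 (t=44: INC d by 3): {a=-9, b=0, c=15, d=19}
  after event 8 (t=54: DEC b by 13): {a=-9, b=-13, c=15, d=19}
  after event 9 (t=55: DEL a): {b=-13, c=15, d=19}
  after event 10 (t=63: DEC c by 5): {b=-13, c=10, d=19}

Answer: {b=-13, c=10, d=19}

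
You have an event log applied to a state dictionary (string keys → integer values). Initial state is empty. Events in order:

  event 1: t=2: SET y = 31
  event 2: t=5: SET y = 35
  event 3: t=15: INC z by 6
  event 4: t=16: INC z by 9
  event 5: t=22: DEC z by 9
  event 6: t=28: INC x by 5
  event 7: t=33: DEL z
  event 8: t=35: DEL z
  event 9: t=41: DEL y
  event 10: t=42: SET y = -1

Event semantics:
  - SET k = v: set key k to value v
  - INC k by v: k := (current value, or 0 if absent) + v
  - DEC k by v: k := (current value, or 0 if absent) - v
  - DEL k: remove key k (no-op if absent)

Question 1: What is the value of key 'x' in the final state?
Track key 'x' through all 10 events:
  event 1 (t=2: SET y = 31): x unchanged
  event 2 (t=5: SET y = 35): x unchanged
  event 3 (t=15: INC z by 6): x unchanged
  event 4 (t=16: INC z by 9): x unchanged
  event 5 (t=22: DEC z by 9): x unchanged
  event 6 (t=28: INC x by 5): x (absent) -> 5
  event 7 (t=33: DEL z): x unchanged
  event 8 (t=35: DEL z): x unchanged
  event 9 (t=41: DEL y): x unchanged
  event 10 (t=42: SET y = -1): x unchanged
Final: x = 5

Answer: 5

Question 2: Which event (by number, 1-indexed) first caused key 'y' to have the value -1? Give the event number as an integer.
Answer: 10

Derivation:
Looking for first event where y becomes -1:
  event 1: y = 31
  event 2: y = 35
  event 3: y = 35
  event 4: y = 35
  event 5: y = 35
  event 6: y = 35
  event 7: y = 35
  event 8: y = 35
  event 9: y = (absent)
  event 10: y (absent) -> -1  <-- first match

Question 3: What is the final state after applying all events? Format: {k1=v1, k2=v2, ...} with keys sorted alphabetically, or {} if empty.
Answer: {x=5, y=-1}

Derivation:
  after event 1 (t=2: SET y = 31): {y=31}
  after event 2 (t=5: SET y = 35): {y=35}
  after event 3 (t=15: INC z by 6): {y=35, z=6}
  after event 4 (t=16: INC z by 9): {y=35, z=15}
  after event 5 (t=22: DEC z by 9): {y=35, z=6}
  after event 6 (t=28: INC x by 5): {x=5, y=35, z=6}
  after event 7 (t=33: DEL z): {x=5, y=35}
  after event 8 (t=35: DEL z): {x=5, y=35}
  after event 9 (t=41: DEL y): {x=5}
  after event 10 (t=42: SET y = -1): {x=5, y=-1}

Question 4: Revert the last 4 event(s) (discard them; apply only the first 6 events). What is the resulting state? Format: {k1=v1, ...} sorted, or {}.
Keep first 6 events (discard last 4):
  after event 1 (t=2: SET y = 31): {y=31}
  after event 2 (t=5: SET y = 35): {y=35}
  after event 3 (t=15: INC z by 6): {y=35, z=6}
  after event 4 (t=16: INC z by 9): {y=35, z=15}
  after event 5 (t=22: DEC z by 9): {y=35, z=6}
  after event 6 (t=28: INC x by 5): {x=5, y=35, z=6}

Answer: {x=5, y=35, z=6}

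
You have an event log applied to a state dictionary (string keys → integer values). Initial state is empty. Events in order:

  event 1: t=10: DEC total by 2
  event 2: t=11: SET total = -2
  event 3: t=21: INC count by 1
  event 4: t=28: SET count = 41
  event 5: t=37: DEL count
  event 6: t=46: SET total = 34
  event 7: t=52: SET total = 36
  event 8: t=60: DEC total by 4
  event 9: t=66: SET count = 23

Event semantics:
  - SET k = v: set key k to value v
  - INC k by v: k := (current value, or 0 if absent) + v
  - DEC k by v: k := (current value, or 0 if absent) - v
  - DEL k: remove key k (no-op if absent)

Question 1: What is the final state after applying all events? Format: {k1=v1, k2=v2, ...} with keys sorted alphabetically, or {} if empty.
Answer: {count=23, total=32}

Derivation:
  after event 1 (t=10: DEC total by 2): {total=-2}
  after event 2 (t=11: SET total = -2): {total=-2}
  after event 3 (t=21: INC count by 1): {count=1, total=-2}
  after event 4 (t=28: SET count = 41): {count=41, total=-2}
  after event 5 (t=37: DEL count): {total=-2}
  after event 6 (t=46: SET total = 34): {total=34}
  after event 7 (t=52: SET total = 36): {total=36}
  after event 8 (t=60: DEC total by 4): {total=32}
  after event 9 (t=66: SET count = 23): {count=23, total=32}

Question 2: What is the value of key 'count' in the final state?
Answer: 23

Derivation:
Track key 'count' through all 9 events:
  event 1 (t=10: DEC total by 2): count unchanged
  event 2 (t=11: SET total = -2): count unchanged
  event 3 (t=21: INC count by 1): count (absent) -> 1
  event 4 (t=28: SET count = 41): count 1 -> 41
  event 5 (t=37: DEL count): count 41 -> (absent)
  event 6 (t=46: SET total = 34): count unchanged
  event 7 (t=52: SET total = 36): count unchanged
  event 8 (t=60: DEC total by 4): count unchanged
  event 9 (t=66: SET count = 23): count (absent) -> 23
Final: count = 23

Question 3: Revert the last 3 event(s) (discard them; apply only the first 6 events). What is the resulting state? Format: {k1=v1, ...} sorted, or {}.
Keep first 6 events (discard last 3):
  after event 1 (t=10: DEC total by 2): {total=-2}
  after event 2 (t=11: SET total = -2): {total=-2}
  after event 3 (t=21: INC count by 1): {count=1, total=-2}
  after event 4 (t=28: SET count = 41): {count=41, total=-2}
  after event 5 (t=37: DEL count): {total=-2}
  after event 6 (t=46: SET total = 34): {total=34}

Answer: {total=34}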